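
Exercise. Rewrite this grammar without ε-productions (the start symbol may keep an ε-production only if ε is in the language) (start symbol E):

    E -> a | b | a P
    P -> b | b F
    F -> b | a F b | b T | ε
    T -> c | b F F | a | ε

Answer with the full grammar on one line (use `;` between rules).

E -> a | b | a P; P -> b | b F; F -> b | a F b | a b | b T; T -> c | b F F | b F | b | a

Nullable nonterminals: {F, T}.
ε ∉ L(G), so no ε-production is kept.
Add the nullable-subset variants: F → a F b gives a F b | a b. T → b F F gives b F F | b F | b.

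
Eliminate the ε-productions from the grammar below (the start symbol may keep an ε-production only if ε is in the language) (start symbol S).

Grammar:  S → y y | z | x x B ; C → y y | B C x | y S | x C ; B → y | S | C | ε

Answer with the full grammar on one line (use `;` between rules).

The nullable symbols are {B}.
ε ∉ L(G), so no ε-production is kept.
For each production, add variants omitting each subset of nullable occurrences: S → x x B gives x x B | x x. C → B C x gives B C x | C x.

S → y y | z | x x B | x x; C → y y | B C x | C x | y S | x C; B → y | S | C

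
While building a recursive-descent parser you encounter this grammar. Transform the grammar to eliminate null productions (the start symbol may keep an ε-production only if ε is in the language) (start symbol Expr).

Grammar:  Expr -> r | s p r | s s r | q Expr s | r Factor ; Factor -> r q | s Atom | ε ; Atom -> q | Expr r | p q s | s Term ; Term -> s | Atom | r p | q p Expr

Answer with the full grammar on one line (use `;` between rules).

Nullable set = {Factor}.
ε ∉ L(G), so no ε-production is kept.

Expr -> r | s p r | s s r | q Expr s | r Factor; Factor -> r q | s Atom; Atom -> q | Expr r | p q s | s Term; Term -> s | Atom | r p | q p Expr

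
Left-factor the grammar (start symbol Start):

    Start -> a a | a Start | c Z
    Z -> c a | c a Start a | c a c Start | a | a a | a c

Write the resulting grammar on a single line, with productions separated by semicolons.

Start has alternatives sharing prefix 'a': factor to Start → a Start1 with Start1 → a | Start.
Z has alternatives sharing prefix 'c a': factor to Z → c a Z1 with Z1 → ε | Start a | c Start.
Z has alternatives sharing prefix 'a': factor to Z → a Z2 with Z2 → ε | a | c.

Start -> c Z | a Start1; Z -> c a Z1 | a Z2; Start1 -> a | Start; Z1 -> epsilon | Start a | c Start; Z2 -> epsilon | a | c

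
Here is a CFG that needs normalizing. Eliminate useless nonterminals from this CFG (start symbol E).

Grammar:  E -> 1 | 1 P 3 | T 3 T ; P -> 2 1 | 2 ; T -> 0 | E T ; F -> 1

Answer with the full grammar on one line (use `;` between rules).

E -> 1 | 1 P 3 | T 3 T; P -> 2 1 | 2; T -> 0 | E T

Generating nonterminals: {E, F, P, T}.
Reachable from E after that: {E, P, T}.
Removed useless symbols: {F} and every production mentioning them.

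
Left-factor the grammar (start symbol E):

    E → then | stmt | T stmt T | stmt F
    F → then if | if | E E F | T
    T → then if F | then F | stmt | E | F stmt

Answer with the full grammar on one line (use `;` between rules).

E has alternatives sharing prefix 'stmt': factor to E → stmt E' with E' → ε | F.
T has alternatives sharing prefix 'then': factor to T → then T' with T' → if F | F.

E → then | T stmt T | stmt E'; F → then if | if | E E F | T; T → stmt | E | F stmt | then T'; E' → ε | F; T' → if F | F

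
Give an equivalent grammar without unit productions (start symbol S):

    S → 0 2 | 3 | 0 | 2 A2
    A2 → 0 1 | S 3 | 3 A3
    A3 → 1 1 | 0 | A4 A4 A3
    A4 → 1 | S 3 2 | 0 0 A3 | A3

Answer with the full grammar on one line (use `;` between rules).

S → 0 2 | 3 | 0 | 2 A2; A2 → 0 1 | S 3 | 3 A3; A3 → 1 1 | 0 | A4 A4 A3; A4 → 1 | S 3 2 | 0 0 A3 | 1 1 | 0 | A4 A4 A3

Unit pairs: A4 ⇒* {A3}.
For every A with A ⇒* B via unit rules, add B's non-unit alternatives to A; then delete every rule of the form X → Y.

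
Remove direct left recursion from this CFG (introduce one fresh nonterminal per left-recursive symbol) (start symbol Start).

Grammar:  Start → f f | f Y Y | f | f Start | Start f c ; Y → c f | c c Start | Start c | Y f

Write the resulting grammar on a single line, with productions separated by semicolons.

Left recursion appears on Start, Y.
For Start: α = {f c}, β = {f f, f Y Y, f, f Start}. Rewrite as Start → β Start1 and Start1 → α Start1 | ε.
For Y: α = {f}, β = {c f, c c Start, Start c}. Rewrite as Y → β Y1 and Y1 → α Y1 | ε.

Start → f f Start1 | f Y Y Start1 | f Start1 | f Start Start1; Y → c f Y1 | c c Start Y1 | Start c Y1; Start1 → f c Start1 | ε; Y1 → f Y1 | ε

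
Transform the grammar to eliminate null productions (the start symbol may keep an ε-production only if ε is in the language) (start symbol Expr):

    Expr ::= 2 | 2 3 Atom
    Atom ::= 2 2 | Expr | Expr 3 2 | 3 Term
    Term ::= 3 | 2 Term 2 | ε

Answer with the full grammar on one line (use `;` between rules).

Expr ::= 2 | 2 3 Atom; Atom ::= 2 2 | Expr | Expr 3 2 | 3 Term | 3; Term ::= 3 | 2 Term 2 | 2 2

Nullable set = {Term}.
ε ∉ L(G), so no ε-production is kept.
For each production, add variants omitting each subset of nullable occurrences: Atom → 3 Term gives 3 Term | 3. Term → 2 Term 2 gives 2 Term 2 | 2 2.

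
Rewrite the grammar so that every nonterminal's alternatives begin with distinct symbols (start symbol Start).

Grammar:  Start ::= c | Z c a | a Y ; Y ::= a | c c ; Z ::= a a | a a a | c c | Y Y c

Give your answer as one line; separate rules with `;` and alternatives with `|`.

Start ::= c | Z c a | a Y; Y ::= a | c c; Z ::= c c | Y Y c | a a Z1; Z1 ::= ε | a

Z has alternatives sharing prefix 'a a': factor to Z → a a Z1 with Z1 → ε | a.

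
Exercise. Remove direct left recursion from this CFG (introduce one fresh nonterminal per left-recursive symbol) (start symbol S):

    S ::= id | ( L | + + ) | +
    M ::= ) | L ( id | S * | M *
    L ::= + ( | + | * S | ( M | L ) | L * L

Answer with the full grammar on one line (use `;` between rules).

S ::= id | ( L | + + ) | +; M ::= ) M' | L ( id M' | S * M'; L ::= + ( L' | + L' | * S L' | ( M L'; M' ::= * M' | epsilon; L' ::= ) L' | * L L' | epsilon

M, L are directly left-recursive.
For M: α = {*}, β = {), L ( id, S *}. Rewrite as M → β M' and M' → α M' | ε.
For L: α = {), * L}, β = {+ (, +, * S, ( M}. Rewrite as L → β L' and L' → α L' | ε.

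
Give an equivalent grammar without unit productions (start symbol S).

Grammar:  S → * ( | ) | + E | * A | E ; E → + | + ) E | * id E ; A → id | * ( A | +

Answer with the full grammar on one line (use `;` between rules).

Unit pairs: S ⇒* {E}.
For each unit pair (A, B), copy every non-unit production of B to A, then drop all unit productions.

S → + | + ) E | * id E | * ( | ) | + E | * A; E → + | + ) E | * id E; A → id | * ( A | +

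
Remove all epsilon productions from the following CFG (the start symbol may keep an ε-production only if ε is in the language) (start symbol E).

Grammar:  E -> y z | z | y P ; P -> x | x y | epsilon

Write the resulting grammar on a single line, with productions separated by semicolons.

E -> y z | z | y P | y; P -> x | x y

Nullable nonterminals: {P}.
ε ∉ L(G), so no ε-production is kept.
Add the nullable-subset variants: E → y P gives y P | y.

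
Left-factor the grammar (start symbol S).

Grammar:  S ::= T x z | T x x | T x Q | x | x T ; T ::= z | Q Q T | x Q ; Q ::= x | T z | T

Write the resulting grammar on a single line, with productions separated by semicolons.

S ::= T x S' | x S''; T ::= z | Q Q T | x Q; Q ::= x | T Q'; S' ::= z | x | Q; S'' ::= ε | T; Q' ::= z | ε

S has alternatives sharing prefix 'T x': factor to S → T x S' with S' → z | x | Q.
S has alternatives sharing prefix 'x': factor to S → x S'' with S'' → ε | T.
Q has alternatives sharing prefix 'T': factor to Q → T Q' with Q' → z | ε.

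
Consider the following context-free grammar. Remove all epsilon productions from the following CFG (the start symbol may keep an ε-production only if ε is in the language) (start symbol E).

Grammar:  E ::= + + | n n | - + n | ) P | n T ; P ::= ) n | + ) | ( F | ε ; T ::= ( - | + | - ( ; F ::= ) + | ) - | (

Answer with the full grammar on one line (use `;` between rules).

Nullable set = {P}.
ε ∉ L(G), so no ε-production is kept.
Expand every rule over subsets of its nullable positions: E → ) P gives ) P | ).

E ::= + + | n n | - + n | ) P | ) | n T; P ::= ) n | + ) | ( F; T ::= ( - | + | - (; F ::= ) + | ) - | (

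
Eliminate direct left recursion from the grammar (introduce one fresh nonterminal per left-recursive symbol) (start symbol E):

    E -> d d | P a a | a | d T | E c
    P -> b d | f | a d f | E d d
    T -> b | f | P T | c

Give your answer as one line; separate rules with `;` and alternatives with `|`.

Directly left-recursive nonterminal: E.
For E: α = {c}, β = {d d, P a a, a, d T}. Rewrite as E → β E' and E' → α E' | ε.

E -> d d E' | P a a E' | a E' | d T E'; P -> b d | f | a d f | E d d; T -> b | f | P T | c; E' -> c E' | epsilon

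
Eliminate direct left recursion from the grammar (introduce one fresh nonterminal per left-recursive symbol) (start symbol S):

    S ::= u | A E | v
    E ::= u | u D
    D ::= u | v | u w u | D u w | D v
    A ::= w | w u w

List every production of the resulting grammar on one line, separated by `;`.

D is directly left-recursive.
For D: α = {u w, v}, β = {u, v, u w u}. Rewrite as D → β D' and D' → α D' | ε.

S ::= u | A E | v; E ::= u | u D; D ::= u D' | v D' | u w u D'; A ::= w | w u w; D' ::= u w D' | v D' | epsilon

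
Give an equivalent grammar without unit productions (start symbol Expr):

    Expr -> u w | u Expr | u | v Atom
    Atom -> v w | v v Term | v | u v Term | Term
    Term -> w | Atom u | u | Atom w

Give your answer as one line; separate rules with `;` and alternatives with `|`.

Expr -> u w | u Expr | u | v Atom; Atom -> w | Atom u | u | Atom w | v w | v v Term | v | u v Term; Term -> w | Atom u | u | Atom w

Unit pairs: Atom ⇒* {Term}.
For each unit pair (A, B), copy every non-unit production of B to A, then drop all unit productions.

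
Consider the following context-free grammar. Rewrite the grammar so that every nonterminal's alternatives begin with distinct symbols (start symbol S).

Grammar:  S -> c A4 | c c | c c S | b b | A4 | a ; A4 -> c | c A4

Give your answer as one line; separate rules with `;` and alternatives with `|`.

S -> b b | A4 | a | c S'; A4 -> c A4'; S' -> A4 | c S''; A4' -> ε | A4; S'' -> ε | S

S has alternatives sharing prefix 'c': factor to S → c S' with S' → A4 | c | c S.
A4 has alternatives sharing prefix 'c': factor to A4 → c A4' with A4' → ε | A4.
S' has alternatives sharing prefix 'c': factor to S' → c S'' with S'' → ε | S.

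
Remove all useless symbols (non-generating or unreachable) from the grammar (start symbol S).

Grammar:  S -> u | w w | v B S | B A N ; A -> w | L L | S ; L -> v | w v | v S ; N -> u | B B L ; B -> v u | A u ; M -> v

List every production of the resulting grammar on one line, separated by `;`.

S -> u | w w | v B S | B A N; A -> w | L L | S; L -> v | w v | v S; N -> u | B B L; B -> v u | A u

Generating nonterminals: {A, B, L, M, N, S}.
Reachable from S after that: {A, B, L, N, S}.
Removed useless symbols: {M} and every production mentioning them.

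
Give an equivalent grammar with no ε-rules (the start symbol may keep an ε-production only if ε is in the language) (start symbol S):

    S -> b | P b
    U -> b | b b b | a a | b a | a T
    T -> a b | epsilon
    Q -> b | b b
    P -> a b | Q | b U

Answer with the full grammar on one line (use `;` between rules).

The nullable symbols are {T}.
ε ∉ L(G), so no ε-production is kept.
Add the nullable-subset variants: U → a T gives a T | a.

S -> b | P b; U -> b | b b b | a a | b a | a T | a; T -> a b; Q -> b | b b; P -> a b | Q | b U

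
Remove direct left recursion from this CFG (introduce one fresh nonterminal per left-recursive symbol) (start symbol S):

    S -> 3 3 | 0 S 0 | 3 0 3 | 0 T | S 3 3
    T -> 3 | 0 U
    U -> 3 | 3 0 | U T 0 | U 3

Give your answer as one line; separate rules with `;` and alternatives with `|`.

S -> 3 3 S' | 0 S 0 S' | 3 0 3 S' | 0 T S'; T -> 3 | 0 U; U -> 3 U' | 3 0 U'; S' -> 3 3 S' | ε; U' -> T 0 U' | 3 U' | ε

S, U are directly left-recursive.
For S: α = {3 3}, β = {3 3, 0 S 0, 3 0 3, 0 T}. Rewrite as S → β S' and S' → α S' | ε.
For U: α = {T 0, 3}, β = {3, 3 0}. Rewrite as U → β U' and U' → α U' | ε.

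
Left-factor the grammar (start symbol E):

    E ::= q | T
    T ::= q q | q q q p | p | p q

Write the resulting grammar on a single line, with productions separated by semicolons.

T has alternatives sharing prefix 'q q': factor to T → q q T' with T' → ε | q p.
T has alternatives sharing prefix 'p': factor to T → p T'' with T'' → ε | q.

E ::= q | T; T ::= q q T' | p T''; T' ::= ε | q p; T'' ::= ε | q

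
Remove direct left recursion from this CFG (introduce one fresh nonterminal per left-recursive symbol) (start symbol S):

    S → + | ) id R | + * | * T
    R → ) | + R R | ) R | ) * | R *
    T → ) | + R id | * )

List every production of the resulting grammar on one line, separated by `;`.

S → + | ) id R | + * | * T; R → ) R' | + R R R' | ) R R' | ) * R'; T → ) | + R id | * ); R' → * R' | eps

Left recursion appears on R.
For R: α = {*}, β = {), + R R, ) R, ) *}. Rewrite as R → β R' and R' → α R' | ε.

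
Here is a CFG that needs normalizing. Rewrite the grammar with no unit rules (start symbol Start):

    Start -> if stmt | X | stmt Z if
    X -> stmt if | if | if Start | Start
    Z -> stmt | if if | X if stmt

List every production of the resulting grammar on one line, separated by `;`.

Start -> if stmt | stmt Z if | stmt if | if | if Start; X -> if stmt | stmt Z if | stmt if | if | if Start; Z -> stmt | if if | X if stmt

Unit pairs: Start ⇒* {X}; X ⇒* {Start}.
For every A with A ⇒* B via unit rules, add B's non-unit alternatives to A; then delete every rule of the form X → Y.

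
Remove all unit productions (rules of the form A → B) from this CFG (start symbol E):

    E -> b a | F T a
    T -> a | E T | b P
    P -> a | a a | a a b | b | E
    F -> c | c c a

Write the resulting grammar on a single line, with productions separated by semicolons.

Unit pairs: P ⇒* {E}.
Replace each nonterminal's rules with the union of the non-unit rules of every nonterminal it unit-derives.

E -> b a | F T a; T -> a | E T | b P; P -> b a | F T a | a | a a | a a b | b; F -> c | c c a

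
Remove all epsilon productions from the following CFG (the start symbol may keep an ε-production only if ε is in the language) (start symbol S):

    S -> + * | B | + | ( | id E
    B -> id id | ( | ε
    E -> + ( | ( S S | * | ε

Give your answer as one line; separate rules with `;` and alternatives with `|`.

Nullable nonterminals: {B, E, S}.
ε ∈ L(G) since S is nullable, so keep S → ε.
For each production, add variants omitting each subset of nullable occurrences: S → id E gives id E | id. E → ( S S gives ( S S | ( S | (.

S -> + * | B | + | ( | id E | id | ε; B -> id id | (; E -> + ( | ( S S | ( S | ( | *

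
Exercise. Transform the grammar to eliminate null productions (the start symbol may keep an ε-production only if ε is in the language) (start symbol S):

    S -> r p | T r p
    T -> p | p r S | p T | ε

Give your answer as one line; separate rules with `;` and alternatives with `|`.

The nullable symbols are {T}.
ε ∉ L(G), so no ε-production is kept.

S -> r p | T r p; T -> p | p r S | p T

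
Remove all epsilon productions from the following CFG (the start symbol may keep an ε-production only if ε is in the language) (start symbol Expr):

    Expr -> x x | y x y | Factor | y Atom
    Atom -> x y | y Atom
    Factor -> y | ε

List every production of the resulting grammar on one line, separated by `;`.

Nullable nonterminals: {Expr, Factor}.
ε ∈ L(G) since Expr is nullable, so keep Expr → ε.

Expr -> x x | y x y | Factor | y Atom | ε; Atom -> x y | y Atom; Factor -> y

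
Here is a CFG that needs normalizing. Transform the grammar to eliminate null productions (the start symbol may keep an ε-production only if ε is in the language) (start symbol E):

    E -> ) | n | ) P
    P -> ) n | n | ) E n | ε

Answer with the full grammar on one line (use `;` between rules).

Nullable set = {P}.
ε ∉ L(G), so no ε-production is kept.

E -> ) | n | ) P; P -> ) n | n | ) E n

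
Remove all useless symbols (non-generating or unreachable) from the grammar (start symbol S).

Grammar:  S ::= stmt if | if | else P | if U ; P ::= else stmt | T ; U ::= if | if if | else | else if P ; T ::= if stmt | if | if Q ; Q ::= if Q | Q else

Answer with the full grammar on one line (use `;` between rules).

Generating nonterminals: {P, S, T, U}.
Reachable from S after that: {P, S, T, U}.
Removed useless symbols: {Q} and every production mentioning them.

S ::= stmt if | if | else P | if U; P ::= else stmt | T; U ::= if | if if | else | else if P; T ::= if stmt | if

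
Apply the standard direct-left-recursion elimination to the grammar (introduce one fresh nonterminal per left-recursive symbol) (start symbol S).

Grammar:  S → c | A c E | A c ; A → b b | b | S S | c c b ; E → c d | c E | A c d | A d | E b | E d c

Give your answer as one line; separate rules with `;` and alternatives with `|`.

S → c | A c E | A c; A → b b | b | S S | c c b; E → c d E' | c E E' | A c d E' | A d E'; E' → b E' | d c E' | eps

E is directly left-recursive.
For E: α = {b, d c}, β = {c d, c E, A c d, A d}. Rewrite as E → β E' and E' → α E' | ε.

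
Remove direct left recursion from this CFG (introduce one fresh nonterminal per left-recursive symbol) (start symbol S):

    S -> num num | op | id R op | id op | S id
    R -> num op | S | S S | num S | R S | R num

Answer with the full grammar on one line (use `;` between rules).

S, R are directly left-recursive.
For S: α = {id}, β = {num num, op, id R op, id op}. Rewrite as S → β S' and S' → α S' | ε.
For R: α = {S, num}, β = {num op, S, S S, num S}. Rewrite as R → β R' and R' → α R' | ε.

S -> num num S' | op S' | id R op S' | id op S'; R -> num op R' | S R' | S S R' | num S R'; S' -> id S' | ε; R' -> S R' | num R' | ε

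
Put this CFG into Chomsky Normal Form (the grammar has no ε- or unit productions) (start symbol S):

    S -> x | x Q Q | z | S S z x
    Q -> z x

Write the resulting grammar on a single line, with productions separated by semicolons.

S -> x | X1 Y1 | z | S Y2; Q -> X2 X1; X1 -> x; X2 -> z; Y1 -> Q Q; Y2 -> S Y3; Y3 -> X2 X1

Introduce a nonterminal for each terminal appearing in a rule of length ≥ 2: X1 → x, X2 → z.
Binarize each right-hand side of length ≥ 3 by chaining fresh nonterminals (Y1, Y2, …): affected rules were S → X1 Q Q; S → S S X2 X1.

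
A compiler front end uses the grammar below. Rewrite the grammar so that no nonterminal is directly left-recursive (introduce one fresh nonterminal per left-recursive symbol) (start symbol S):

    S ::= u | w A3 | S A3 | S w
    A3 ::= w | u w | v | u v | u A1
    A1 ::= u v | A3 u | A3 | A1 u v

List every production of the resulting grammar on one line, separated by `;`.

Left recursion appears on S, A1.
For S: α = {A3, w}, β = {u, w A3}. Rewrite as S → β S' and S' → α S' | ε.
For A1: α = {u v}, β = {u v, A3 u, A3}. Rewrite as A1 → β A1' and A1' → α A1' | ε.

S ::= u S' | w A3 S'; A3 ::= w | u w | v | u v | u A1; A1 ::= u v A1' | A3 u A1' | A3 A1'; S' ::= A3 S' | w S' | ε; A1' ::= u v A1' | ε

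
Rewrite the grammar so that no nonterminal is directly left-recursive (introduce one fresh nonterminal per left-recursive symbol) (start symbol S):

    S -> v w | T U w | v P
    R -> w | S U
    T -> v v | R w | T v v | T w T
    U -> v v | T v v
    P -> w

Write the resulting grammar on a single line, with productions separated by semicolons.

T is directly left-recursive.
For T: α = {v v, w T}, β = {v v, R w}. Rewrite as T → β T' and T' → α T' | ε.

S -> v w | T U w | v P; R -> w | S U; T -> v v T' | R w T'; U -> v v | T v v; P -> w; T' -> v v T' | w T T' | ε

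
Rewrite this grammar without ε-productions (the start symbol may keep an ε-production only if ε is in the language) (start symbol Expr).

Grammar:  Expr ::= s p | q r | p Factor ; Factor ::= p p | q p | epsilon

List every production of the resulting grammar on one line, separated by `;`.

The nullable symbols are {Factor}.
ε ∉ L(G), so no ε-production is kept.
Add the nullable-subset variants: Expr → p Factor gives p Factor | p.

Expr ::= s p | q r | p Factor | p; Factor ::= p p | q p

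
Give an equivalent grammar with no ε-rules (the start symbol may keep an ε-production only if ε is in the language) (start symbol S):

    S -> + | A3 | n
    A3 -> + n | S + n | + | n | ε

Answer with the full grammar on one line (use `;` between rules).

Nullable set = {A3, S}.
ε ∈ L(G) since S is nullable, so keep S → ε.

S -> + | A3 | n | ε; A3 -> + n | S + n | + | n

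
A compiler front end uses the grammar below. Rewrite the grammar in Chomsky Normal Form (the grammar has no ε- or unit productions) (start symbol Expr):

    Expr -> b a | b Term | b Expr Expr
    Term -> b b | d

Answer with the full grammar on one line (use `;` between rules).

Introduce a nonterminal for each terminal appearing in a rule of length ≥ 2: X1 → b, X2 → a.
Binarize each right-hand side of length ≥ 3 by chaining fresh nonterminals (Y1, Y2, …): affected rules were Expr → X1 Expr Expr.

Expr -> X1 X2 | X1 Term | X1 Y1; Term -> X1 X1 | d; X1 -> b; X2 -> a; Y1 -> Expr Expr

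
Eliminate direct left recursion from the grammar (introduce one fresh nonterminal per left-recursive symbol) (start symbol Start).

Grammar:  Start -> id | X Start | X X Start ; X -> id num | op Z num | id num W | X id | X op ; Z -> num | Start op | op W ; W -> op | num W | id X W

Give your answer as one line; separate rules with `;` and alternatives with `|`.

X is directly left-recursive.
For X: α = {id, op}, β = {id num, op Z num, id num W}. Rewrite as X → β X1 and X1 → α X1 | ε.

Start -> id | X Start | X X Start; X -> id num X1 | op Z num X1 | id num W X1; Z -> num | Start op | op W; W -> op | num W | id X W; X1 -> id X1 | op X1 | ε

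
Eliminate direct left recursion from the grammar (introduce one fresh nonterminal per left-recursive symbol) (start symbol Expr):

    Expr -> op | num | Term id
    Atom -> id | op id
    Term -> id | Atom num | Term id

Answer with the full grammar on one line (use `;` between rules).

Term is directly left-recursive.
For Term: α = {id}, β = {id, Atom num}. Rewrite as Term → β Term1 and Term1 → α Term1 | ε.

Expr -> op | num | Term id; Atom -> id | op id; Term -> id Term1 | Atom num Term1; Term1 -> id Term1 | ε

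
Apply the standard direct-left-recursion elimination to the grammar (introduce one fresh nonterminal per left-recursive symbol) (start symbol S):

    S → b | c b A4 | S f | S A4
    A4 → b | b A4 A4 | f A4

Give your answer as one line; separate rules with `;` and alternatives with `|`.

Directly left-recursive nonterminal: S.
For S: α = {f, A4}, β = {b, c b A4}. Rewrite as S → β S' and S' → α S' | ε.

S → b S' | c b A4 S'; A4 → b | b A4 A4 | f A4; S' → f S' | A4 S' | ε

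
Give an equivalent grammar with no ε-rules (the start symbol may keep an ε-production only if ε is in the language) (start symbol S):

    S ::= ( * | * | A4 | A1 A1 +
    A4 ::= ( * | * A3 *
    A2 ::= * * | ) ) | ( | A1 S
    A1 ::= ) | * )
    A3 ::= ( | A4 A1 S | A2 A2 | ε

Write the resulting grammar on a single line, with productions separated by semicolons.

The nullable symbols are {A3}.
ε ∉ L(G), so no ε-production is kept.
Expand every rule over subsets of its nullable positions: A4 → * A3 * gives * A3 * | * *.

S ::= ( * | * | A4 | A1 A1 +; A4 ::= ( * | * A3 * | * *; A2 ::= * * | ) ) | ( | A1 S; A1 ::= ) | * ); A3 ::= ( | A4 A1 S | A2 A2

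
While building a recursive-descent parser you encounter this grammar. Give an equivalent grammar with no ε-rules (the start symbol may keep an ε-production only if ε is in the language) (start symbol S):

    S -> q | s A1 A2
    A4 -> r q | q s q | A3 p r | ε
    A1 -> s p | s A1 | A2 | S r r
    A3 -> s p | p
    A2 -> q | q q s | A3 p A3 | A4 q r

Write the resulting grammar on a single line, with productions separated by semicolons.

S -> q | s A1 A2; A4 -> r q | q s q | A3 p r; A1 -> s p | s A1 | A2 | S r r; A3 -> s p | p; A2 -> q | q q s | A3 p A3 | A4 q r | q r

Nullable nonterminals: {A4}.
ε ∉ L(G), so no ε-production is kept.
For each production, add variants omitting each subset of nullable occurrences: A2 → A4 q r gives A4 q r | q r.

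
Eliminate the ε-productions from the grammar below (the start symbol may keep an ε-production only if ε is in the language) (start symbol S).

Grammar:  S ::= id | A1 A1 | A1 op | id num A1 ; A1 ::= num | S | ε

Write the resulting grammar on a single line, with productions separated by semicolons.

S ::= id | A1 A1 | A1 | A1 op | op | id num A1 | id num | ε; A1 ::= num | S

Nullable nonterminals: {A1, S}.
ε ∈ L(G) since S is nullable, so keep S → ε.
For each production, add variants omitting each subset of nullable occurrences: S → A1 A1 gives A1 A1 | A1. S → A1 op gives A1 op | op. S → id num A1 gives id num A1 | id num.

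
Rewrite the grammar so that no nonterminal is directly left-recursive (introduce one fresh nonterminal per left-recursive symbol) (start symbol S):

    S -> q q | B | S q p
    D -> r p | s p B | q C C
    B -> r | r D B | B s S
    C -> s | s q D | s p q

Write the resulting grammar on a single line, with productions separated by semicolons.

Directly left-recursive nonterminals: S, B.
For S: α = {q p}, β = {q q, B}. Rewrite as S → β S' and S' → α S' | ε.
For B: α = {s S}, β = {r, r D B}. Rewrite as B → β B' and B' → α B' | ε.

S -> q q S' | B S'; D -> r p | s p B | q C C; B -> r B' | r D B B'; C -> s | s q D | s p q; S' -> q p S' | ε; B' -> s S B' | ε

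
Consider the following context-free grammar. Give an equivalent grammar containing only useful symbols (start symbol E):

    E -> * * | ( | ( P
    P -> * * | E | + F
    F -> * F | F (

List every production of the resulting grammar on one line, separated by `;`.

Generating nonterminals: {E, P}.
Reachable from E after that: {E, P}.
Removed useless symbols: {F} and every production mentioning them.

E -> * * | ( | ( P; P -> * * | E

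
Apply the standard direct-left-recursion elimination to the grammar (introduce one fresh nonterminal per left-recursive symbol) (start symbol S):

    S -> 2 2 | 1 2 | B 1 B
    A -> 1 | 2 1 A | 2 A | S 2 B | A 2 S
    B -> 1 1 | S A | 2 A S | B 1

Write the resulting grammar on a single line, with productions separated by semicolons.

S -> 2 2 | 1 2 | B 1 B; A -> 1 A' | 2 1 A A' | 2 A A' | S 2 B A'; B -> 1 1 B' | S A B' | 2 A S B'; A' -> 2 S A' | ε; B' -> 1 B' | ε

Directly left-recursive nonterminals: A, B.
For A: α = {2 S}, β = {1, 2 1 A, 2 A, S 2 B}. Rewrite as A → β A' and A' → α A' | ε.
For B: α = {1}, β = {1 1, S A, 2 A S}. Rewrite as B → β B' and B' → α B' | ε.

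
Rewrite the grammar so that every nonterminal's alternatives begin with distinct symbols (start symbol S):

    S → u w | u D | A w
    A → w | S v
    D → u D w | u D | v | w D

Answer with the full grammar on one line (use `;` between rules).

S has alternatives sharing prefix 'u': factor to S → u S' with S' → w | D.
D has alternatives sharing prefix 'u D': factor to D → u D D' with D' → w | ε.

S → A w | u S'; A → w | S v; D → v | w D | u D D'; S' → w | D; D' → w | ε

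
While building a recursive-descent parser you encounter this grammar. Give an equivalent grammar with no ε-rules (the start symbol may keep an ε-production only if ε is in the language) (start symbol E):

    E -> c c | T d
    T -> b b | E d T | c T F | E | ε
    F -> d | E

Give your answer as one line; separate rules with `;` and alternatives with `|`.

The nullable symbols are {T}.
ε ∉ L(G), so no ε-production is kept.
Add the nullable-subset variants: E → T d gives T d | d. T → E d T gives E d T | E d. T → c T F gives c T F | c F.

E -> c c | T d | d; T -> b b | E d T | E d | c T F | c F | E; F -> d | E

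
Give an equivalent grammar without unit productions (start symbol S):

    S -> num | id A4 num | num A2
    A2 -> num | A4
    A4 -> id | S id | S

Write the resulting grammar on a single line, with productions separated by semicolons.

Unit pairs: A2 ⇒* {A4, S}; A4 ⇒* {S}.
For each unit pair (A, B), copy every non-unit production of B to A, then drop all unit productions.

S -> num | id A4 num | num A2; A2 -> id | S id | num | id A4 num | num A2; A4 -> id | S id | num | id A4 num | num A2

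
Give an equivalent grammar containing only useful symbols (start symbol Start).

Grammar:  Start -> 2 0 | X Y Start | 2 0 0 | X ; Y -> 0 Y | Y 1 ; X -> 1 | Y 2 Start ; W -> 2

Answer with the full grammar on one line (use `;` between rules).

Start -> 2 0 | 2 0 0 | X; X -> 1

Generating nonterminals: {Start, W, X}.
Reachable from Start after that: {Start, X}.
Removed useless symbols: {W, Y} and every production mentioning them.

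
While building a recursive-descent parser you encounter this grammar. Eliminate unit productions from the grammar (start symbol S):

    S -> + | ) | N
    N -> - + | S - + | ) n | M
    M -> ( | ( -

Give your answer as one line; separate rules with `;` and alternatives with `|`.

S -> + | ) | - + | S - + | ) n | ( | ( -; N -> - + | S - + | ) n | ( | ( -; M -> ( | ( -

Unit pairs: N ⇒* {M}; S ⇒* {M, N}.
Replace each nonterminal's rules with the union of the non-unit rules of every nonterminal it unit-derives.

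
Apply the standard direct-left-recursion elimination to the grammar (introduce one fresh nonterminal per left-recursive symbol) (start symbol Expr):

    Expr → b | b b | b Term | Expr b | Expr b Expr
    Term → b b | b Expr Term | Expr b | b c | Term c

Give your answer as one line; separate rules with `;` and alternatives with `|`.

Left recursion appears on Expr, Term.
For Expr: α = {b, b Expr}, β = {b, b b, b Term}. Rewrite as Expr → β Expr1 and Expr1 → α Expr1 | ε.
For Term: α = {c}, β = {b b, b Expr Term, Expr b, b c}. Rewrite as Term → β Term1 and Term1 → α Term1 | ε.

Expr → b Expr1 | b b Expr1 | b Term Expr1; Term → b b Term1 | b Expr Term Term1 | Expr b Term1 | b c Term1; Expr1 → b Expr1 | b Expr Expr1 | eps; Term1 → c Term1 | eps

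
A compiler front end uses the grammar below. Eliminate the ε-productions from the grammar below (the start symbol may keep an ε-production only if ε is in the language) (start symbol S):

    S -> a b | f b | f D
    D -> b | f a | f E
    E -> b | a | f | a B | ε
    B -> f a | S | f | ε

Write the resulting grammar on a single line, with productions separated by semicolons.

Nullable nonterminals: {B, E}.
ε ∉ L(G), so no ε-production is kept.
Add the nullable-subset variants: D → f E gives f E | f.

S -> a b | f b | f D; D -> b | f a | f E | f; E -> b | a | f | a B; B -> f a | S | f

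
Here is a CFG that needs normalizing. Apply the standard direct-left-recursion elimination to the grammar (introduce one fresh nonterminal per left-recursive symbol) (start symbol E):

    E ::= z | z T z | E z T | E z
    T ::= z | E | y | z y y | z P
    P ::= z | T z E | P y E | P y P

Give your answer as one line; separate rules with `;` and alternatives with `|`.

E ::= z E' | z T z E'; T ::= z | E | y | z y y | z P; P ::= z P' | T z E P'; E' ::= z T E' | z E' | ε; P' ::= y E P' | y P P' | ε

Directly left-recursive nonterminals: E, P.
For E: α = {z T, z}, β = {z, z T z}. Rewrite as E → β E' and E' → α E' | ε.
For P: α = {y E, y P}, β = {z, T z E}. Rewrite as P → β P' and P' → α P' | ε.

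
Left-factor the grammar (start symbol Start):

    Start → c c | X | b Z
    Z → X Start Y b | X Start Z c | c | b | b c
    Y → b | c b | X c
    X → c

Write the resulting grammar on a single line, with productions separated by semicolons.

Z has alternatives sharing prefix 'X Start': factor to Z → X Start Z1 with Z1 → Y b | Z c.
Z has alternatives sharing prefix 'b': factor to Z → b Z2 with Z2 → ε | c.

Start → c c | X | b Z; Z → c | X Start Z1 | b Z2; Y → b | c b | X c; X → c; Z1 → Y b | Z c; Z2 → ε | c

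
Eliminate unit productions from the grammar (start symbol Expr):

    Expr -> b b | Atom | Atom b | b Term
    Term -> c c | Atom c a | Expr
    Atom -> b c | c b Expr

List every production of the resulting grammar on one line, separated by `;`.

Unit pairs: Expr ⇒* {Atom}; Term ⇒* {Atom, Expr}.
Replace each nonterminal's rules with the union of the non-unit rules of every nonterminal it unit-derives.

Expr -> b c | c b Expr | b b | Atom b | b Term; Term -> c c | Atom c a | b c | c b Expr | b b | Atom b | b Term; Atom -> b c | c b Expr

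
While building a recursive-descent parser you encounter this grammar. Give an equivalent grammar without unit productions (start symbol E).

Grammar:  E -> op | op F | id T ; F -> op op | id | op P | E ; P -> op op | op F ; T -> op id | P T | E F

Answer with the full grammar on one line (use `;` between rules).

Unit pairs: F ⇒* {E}.
For every A with A ⇒* B via unit rules, add B's non-unit alternatives to A; then delete every rule of the form X → Y.

E -> op | op F | id T; F -> op | op F | id T | op op | id | op P; P -> op op | op F; T -> op id | P T | E F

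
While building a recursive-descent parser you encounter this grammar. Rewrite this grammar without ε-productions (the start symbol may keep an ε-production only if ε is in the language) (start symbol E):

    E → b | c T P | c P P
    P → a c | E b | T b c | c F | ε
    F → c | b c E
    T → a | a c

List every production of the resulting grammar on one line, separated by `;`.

E → b | c T P | c T | c P P | c P | c; P → a c | E b | T b c | c F; F → c | b c E; T → a | a c

Nullable nonterminals: {P}.
ε ∉ L(G), so no ε-production is kept.
For each production, add variants omitting each subset of nullable occurrences: E → c T P gives c T P | c T. E → c P P gives c P P | c P | c.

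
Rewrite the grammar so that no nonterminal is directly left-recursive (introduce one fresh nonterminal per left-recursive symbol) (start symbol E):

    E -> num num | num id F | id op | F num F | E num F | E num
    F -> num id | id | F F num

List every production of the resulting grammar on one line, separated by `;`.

E -> num num E' | num id F E' | id op E' | F num F E'; F -> num id F' | id F'; E' -> num F E' | num E' | epsilon; F' -> F num F' | epsilon

E, F are directly left-recursive.
For E: α = {num F, num}, β = {num num, num id F, id op, F num F}. Rewrite as E → β E' and E' → α E' | ε.
For F: α = {F num}, β = {num id, id}. Rewrite as F → β F' and F' → α F' | ε.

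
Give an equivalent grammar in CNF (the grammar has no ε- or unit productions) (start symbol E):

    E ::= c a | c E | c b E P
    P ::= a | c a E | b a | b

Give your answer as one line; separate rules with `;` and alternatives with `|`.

Introduce a nonterminal for each terminal appearing in a rule of length ≥ 2: X1 → c, X2 → a, X3 → b.
Binarize each right-hand side of length ≥ 3 by chaining fresh nonterminals (Y1, Y2, …): affected rules were E → X1 X3 E P; P → X1 X2 E.

E ::= X1 X2 | X1 E | X1 Y1; P ::= a | X1 Y3 | X3 X2 | b; X1 ::= c; X2 ::= a; X3 ::= b; Y1 ::= X3 Y2; Y2 ::= E P; Y3 ::= X2 E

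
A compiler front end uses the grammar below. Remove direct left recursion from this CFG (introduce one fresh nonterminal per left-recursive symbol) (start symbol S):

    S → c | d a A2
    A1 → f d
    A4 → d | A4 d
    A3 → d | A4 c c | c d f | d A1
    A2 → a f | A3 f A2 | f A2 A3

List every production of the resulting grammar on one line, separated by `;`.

S → c | d a A2; A1 → f d; A4 → d A4'; A3 → d | A4 c c | c d f | d A1; A2 → a f | A3 f A2 | f A2 A3; A4' → d A4' | ε

A4 is directly left-recursive.
For A4: α = {d}, β = {d}. Rewrite as A4 → β A4' and A4' → α A4' | ε.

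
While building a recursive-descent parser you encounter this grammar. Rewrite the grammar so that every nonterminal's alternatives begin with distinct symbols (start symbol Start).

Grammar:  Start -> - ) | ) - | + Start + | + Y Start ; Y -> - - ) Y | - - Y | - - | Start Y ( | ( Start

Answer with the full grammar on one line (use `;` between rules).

Start -> - ) | ) - | + Start1; Y -> Start Y ( | ( Start | - - Y1; Start1 -> Start + | Y Start; Y1 -> ) Y | Y | eps

Start has alternatives sharing prefix '+': factor to Start → + Start1 with Start1 → Start + | Y Start.
Y has alternatives sharing prefix '- -': factor to Y → - - Y1 with Y1 → ) Y | Y | ε.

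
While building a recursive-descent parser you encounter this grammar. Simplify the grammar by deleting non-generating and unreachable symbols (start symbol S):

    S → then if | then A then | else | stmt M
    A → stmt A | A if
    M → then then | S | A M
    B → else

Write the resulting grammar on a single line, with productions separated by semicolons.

S → then if | else | stmt M; M → then then | S

Generating nonterminals: {B, M, S}.
Reachable from S after that: {M, S}.
Removed useless symbols: {A, B} and every production mentioning them.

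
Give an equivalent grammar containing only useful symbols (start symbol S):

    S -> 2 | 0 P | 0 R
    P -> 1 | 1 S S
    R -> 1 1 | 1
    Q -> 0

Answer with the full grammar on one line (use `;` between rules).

Generating nonterminals: {P, Q, R, S}.
Reachable from S after that: {P, R, S}.
Removed useless symbols: {Q} and every production mentioning them.

S -> 2 | 0 P | 0 R; P -> 1 | 1 S S; R -> 1 1 | 1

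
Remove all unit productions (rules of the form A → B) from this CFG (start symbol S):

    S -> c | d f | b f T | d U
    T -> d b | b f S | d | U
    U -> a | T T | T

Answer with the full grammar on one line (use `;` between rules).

Unit pairs: T ⇒* {U}; U ⇒* {T}.
Replace each nonterminal's rules with the union of the non-unit rules of every nonterminal it unit-derives.

S -> c | d f | b f T | d U; T -> a | T T | d b | b f S | d; U -> a | T T | d b | b f S | d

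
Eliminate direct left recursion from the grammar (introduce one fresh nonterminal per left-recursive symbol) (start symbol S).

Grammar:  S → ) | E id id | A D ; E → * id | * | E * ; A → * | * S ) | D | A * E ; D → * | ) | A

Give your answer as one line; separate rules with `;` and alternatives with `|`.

S → ) | E id id | A D; E → * id E' | * E'; A → * A' | * S ) A' | D A'; D → * | ) | A; E' → * E' | ε; A' → * E A' | ε

Directly left-recursive nonterminals: E, A.
For E: α = {*}, β = {* id, *}. Rewrite as E → β E' and E' → α E' | ε.
For A: α = {* E}, β = {*, * S ), D}. Rewrite as A → β A' and A' → α A' | ε.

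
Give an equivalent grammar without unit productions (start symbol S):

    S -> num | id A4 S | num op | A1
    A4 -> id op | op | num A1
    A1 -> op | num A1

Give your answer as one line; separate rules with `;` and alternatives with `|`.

Unit pairs: S ⇒* {A1}.
Replace each nonterminal's rules with the union of the non-unit rules of every nonterminal it unit-derives.

S -> op | num A1 | num | id A4 S | num op; A4 -> id op | op | num A1; A1 -> op | num A1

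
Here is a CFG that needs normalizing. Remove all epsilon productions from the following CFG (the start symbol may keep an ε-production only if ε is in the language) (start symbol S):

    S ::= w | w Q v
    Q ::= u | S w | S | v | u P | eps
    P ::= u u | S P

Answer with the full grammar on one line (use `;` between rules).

S ::= w | w Q v | w v; Q ::= u | S w | S | v | u P; P ::= u u | S P

Nullable set = {Q}.
ε ∉ L(G), so no ε-production is kept.
For each production, add variants omitting each subset of nullable occurrences: S → w Q v gives w Q v | w v.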